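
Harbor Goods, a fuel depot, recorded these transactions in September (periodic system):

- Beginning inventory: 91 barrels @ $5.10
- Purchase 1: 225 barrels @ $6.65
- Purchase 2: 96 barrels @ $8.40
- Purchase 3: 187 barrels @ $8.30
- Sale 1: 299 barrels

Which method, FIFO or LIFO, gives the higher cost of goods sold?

LIFO

FIFO COGS: 91 @ $5.10 + 208 @ $6.65 = $1,847.30
LIFO COGS: 187 @ $8.30 + 96 @ $8.40 + 16 @ $6.65 = $2,464.90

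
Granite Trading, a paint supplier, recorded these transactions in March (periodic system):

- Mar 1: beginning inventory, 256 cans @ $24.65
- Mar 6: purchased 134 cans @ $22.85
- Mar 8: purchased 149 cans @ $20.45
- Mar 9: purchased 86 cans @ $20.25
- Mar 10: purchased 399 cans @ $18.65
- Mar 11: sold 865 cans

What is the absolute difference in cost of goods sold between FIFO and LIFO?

FIFO COGS: 256 @ $24.65 + 134 @ $22.85 + 149 @ $20.45 + 86 @ $20.25 + 240 @ $18.65 = $18,636.85
LIFO COGS: 399 @ $18.65 + 86 @ $20.25 + 149 @ $20.45 + 134 @ $22.85 + 97 @ $24.65 = $17,682.85
Difference = |$18,636.85 − $17,682.85| = $954.00

$954.00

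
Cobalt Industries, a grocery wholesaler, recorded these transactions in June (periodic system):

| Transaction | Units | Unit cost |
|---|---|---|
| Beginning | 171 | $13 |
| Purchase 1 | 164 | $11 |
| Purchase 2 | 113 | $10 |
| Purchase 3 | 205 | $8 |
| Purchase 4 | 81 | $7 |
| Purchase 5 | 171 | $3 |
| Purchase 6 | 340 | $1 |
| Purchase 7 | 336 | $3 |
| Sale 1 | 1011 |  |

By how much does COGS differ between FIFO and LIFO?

FIFO COGS: 171 @ $13 + 164 @ $11 + 113 @ $10 + 205 @ $8 + 81 @ $7 + 171 @ $3 + 106 @ $1 = $7,983
LIFO COGS: 336 @ $3 + 340 @ $1 + 171 @ $3 + 81 @ $7 + 83 @ $8 = $3,092
Difference = |$7,983 − $3,092| = $4,891

$4,891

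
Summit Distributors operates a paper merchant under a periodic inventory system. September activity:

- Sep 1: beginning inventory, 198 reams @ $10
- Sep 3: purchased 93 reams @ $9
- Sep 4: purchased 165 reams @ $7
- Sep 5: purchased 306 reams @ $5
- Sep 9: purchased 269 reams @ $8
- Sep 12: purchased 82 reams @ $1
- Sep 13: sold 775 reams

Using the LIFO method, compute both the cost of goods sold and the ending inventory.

Sep 13, 775 sold [LIFO — newest first]: 82 @ $1 + 269 @ $8 + 306 @ $5 + 118 @ $7 = $4,590
Ending inventory: 198 @ $10 + 93 @ $9 + 47 @ $7 = $3,146

COGS = $4,590; ending inventory = $3,146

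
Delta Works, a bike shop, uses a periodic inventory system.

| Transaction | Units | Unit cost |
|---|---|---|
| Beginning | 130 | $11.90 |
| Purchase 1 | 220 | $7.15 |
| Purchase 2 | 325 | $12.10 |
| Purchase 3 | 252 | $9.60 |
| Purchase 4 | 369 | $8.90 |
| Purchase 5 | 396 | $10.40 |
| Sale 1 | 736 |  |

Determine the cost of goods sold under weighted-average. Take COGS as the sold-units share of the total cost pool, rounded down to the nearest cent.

Sale 1, sell 736: 736/1692 × $16,874.20 → $7,340.07
Ending inventory (cost pool remaining) = $9,534.13
Check: goods available $16,874.20 = COGS $7,340.07 + ending $9,534.13

COGS = $7,340.07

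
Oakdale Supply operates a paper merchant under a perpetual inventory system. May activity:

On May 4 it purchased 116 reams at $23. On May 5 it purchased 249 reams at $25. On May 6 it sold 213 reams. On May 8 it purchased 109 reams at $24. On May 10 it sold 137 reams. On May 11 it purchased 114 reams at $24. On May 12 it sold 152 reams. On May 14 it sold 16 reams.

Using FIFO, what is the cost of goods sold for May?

COGS = $12,565

May 6, 213 sold [FIFO — oldest first]: 116 @ $23 + 97 @ $25 = $5,093
May 10, 137 sold [FIFO — oldest first]: 137 @ $25 = $3,425
May 12, 152 sold [FIFO — oldest first]: 15 @ $25 + 109 @ $24 + 28 @ $24 = $3,663
May 14, 16 sold [FIFO — oldest first]: 16 @ $24 = $384
Total COGS = $5,093 + $3,425 + $3,663 + $384 = $12,565
Ending inventory: 70 @ $24 = $1,680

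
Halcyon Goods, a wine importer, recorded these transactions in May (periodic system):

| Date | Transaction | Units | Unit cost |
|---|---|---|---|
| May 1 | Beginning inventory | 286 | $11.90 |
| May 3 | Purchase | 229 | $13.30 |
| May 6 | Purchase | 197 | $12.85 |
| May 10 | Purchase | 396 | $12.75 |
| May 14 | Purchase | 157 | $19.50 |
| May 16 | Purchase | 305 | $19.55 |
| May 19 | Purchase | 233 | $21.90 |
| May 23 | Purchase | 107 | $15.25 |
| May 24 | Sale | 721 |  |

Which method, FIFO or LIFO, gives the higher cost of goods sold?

LIFO

FIFO COGS: 286 @ $11.90 + 229 @ $13.30 + 197 @ $12.85 + 9 @ $12.75 = $9,095.30
LIFO COGS: 107 @ $15.25 + 233 @ $21.90 + 305 @ $19.55 + 76 @ $19.50 = $14,179.20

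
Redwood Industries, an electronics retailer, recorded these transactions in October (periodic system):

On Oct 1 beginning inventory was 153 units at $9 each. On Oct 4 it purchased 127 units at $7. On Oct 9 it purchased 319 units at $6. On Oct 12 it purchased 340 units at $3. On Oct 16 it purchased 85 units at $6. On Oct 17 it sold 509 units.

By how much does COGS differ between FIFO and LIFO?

FIFO COGS: 153 @ $9 + 127 @ $7 + 229 @ $6 = $3,640
LIFO COGS: 85 @ $6 + 340 @ $3 + 84 @ $6 = $2,034
Difference = |$3,640 − $2,034| = $1,606

$1,606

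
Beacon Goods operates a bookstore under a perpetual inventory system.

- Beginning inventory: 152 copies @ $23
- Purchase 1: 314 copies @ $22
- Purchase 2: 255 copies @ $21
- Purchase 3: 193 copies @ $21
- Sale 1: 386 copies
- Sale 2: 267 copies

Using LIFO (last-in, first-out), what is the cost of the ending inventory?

Ending inventory = $5,894

Sale 1 (386) [LIFO — newest first]: 193 @ $21 + 193 @ $21 = $8,106
Sale 2 (267) [LIFO — newest first]: 62 @ $21 + 205 @ $22 = $5,812
Total COGS = $8,106 + $5,812 = $13,918
Ending inventory: 152 @ $23 + 109 @ $22 = $5,894
Check: goods available $19,812 = COGS $13,918 + ending $5,894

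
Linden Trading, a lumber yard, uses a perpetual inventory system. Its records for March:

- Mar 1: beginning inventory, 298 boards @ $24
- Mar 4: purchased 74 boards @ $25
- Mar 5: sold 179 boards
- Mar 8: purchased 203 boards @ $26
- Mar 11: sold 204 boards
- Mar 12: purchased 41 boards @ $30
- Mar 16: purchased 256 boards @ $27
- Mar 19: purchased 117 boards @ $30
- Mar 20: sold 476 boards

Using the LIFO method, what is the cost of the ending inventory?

Ending inventory = $3,120

Mar 5, 179 sold [LIFO — newest first]: 74 @ $25 + 105 @ $24 = $4,370
Mar 11, 204 sold [LIFO — newest first]: 203 @ $26 + 1 @ $24 = $5,302
Mar 20, 476 sold [LIFO — newest first]: 117 @ $30 + 256 @ $27 + 41 @ $30 + 62 @ $24 = $13,140
Total COGS = $4,370 + $5,302 + $13,140 = $22,812
Ending inventory: 130 @ $24 = $3,120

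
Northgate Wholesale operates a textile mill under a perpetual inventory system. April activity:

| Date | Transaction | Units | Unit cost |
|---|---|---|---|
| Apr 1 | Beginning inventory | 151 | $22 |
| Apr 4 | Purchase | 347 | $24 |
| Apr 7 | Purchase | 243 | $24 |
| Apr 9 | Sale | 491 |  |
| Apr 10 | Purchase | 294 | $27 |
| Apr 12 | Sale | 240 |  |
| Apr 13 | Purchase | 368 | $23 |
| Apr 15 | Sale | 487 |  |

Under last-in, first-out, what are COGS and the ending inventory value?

COGS = $29,746; ending inventory = $4,138

Apr 9, 491 sold [LIFO — newest first]: 243 @ $24 + 248 @ $24 = $11,784
Apr 12, 240 sold [LIFO — newest first]: 240 @ $27 = $6,480
Apr 15, 487 sold [LIFO — newest first]: 368 @ $23 + 54 @ $27 + 65 @ $24 = $11,482
Total COGS = $11,784 + $6,480 + $11,482 = $29,746
Ending inventory: 151 @ $22 + 34 @ $24 = $4,138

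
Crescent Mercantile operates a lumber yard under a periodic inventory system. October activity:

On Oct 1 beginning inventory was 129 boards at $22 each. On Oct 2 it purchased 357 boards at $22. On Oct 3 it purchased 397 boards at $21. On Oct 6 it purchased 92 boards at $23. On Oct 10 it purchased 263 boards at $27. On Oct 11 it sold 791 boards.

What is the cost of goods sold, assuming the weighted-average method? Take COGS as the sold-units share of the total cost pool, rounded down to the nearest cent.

Oct 11, sell 791: 791/1238 × $28,246.00 → $18,047.32
Ending inventory (cost pool remaining) = $10,198.68

COGS = $18,047.32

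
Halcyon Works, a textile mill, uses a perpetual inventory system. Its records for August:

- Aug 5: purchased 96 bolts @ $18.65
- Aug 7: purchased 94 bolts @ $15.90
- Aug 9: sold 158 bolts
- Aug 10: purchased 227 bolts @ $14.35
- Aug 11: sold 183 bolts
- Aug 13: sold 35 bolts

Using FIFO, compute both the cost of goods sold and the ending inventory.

COGS = $5,954.10; ending inventory = $588.35

Aug 9, 158 sold [FIFO — oldest first]: 96 @ $18.65 + 62 @ $15.90 = $2,776.20
Aug 11, 183 sold [FIFO — oldest first]: 32 @ $15.90 + 151 @ $14.35 = $2,675.65
Aug 13, 35 sold [FIFO — oldest first]: 35 @ $14.35 = $502.25
Total COGS = $2,776.20 + $2,675.65 + $502.25 = $5,954.10
Ending inventory: 41 @ $14.35 = $588.35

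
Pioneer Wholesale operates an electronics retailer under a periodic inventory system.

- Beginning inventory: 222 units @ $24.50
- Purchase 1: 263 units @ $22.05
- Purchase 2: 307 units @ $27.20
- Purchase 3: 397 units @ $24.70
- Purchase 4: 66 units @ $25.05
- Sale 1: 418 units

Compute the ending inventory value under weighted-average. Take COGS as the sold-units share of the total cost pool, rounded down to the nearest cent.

Ending inventory = $20,706.75

Sale 1, sell 418: 418/1255 × $31,047.75 → $10,341.00
Ending inventory (cost pool remaining) = $20,706.75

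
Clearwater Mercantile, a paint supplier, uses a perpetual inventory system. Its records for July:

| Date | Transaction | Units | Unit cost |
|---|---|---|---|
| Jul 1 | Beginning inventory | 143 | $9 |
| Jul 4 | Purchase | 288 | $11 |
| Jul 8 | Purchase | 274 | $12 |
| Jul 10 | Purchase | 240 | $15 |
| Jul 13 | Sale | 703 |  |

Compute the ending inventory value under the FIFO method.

Ending inventory = $3,624

Jul 13, 703 sold [FIFO — oldest first]: 143 @ $9 + 288 @ $11 + 272 @ $12 = $7,719
Ending inventory: 2 @ $12 + 240 @ $15 = $3,624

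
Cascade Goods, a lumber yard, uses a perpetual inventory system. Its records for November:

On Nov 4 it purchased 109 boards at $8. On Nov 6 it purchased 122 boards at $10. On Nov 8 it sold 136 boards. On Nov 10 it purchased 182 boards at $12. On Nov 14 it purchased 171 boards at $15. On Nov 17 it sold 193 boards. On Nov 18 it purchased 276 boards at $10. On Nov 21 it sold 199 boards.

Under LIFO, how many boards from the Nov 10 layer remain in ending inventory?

160

Nov 8, 136 sold [LIFO — newest first]: 122 @ $10 + 14 @ $8 = $1,332
Nov 17, 193 sold [LIFO — newest first]: 171 @ $15 + 22 @ $12 = $2,829
Nov 21, 199 sold [LIFO — newest first]: 199 @ $10 = $1,990
Total COGS = $1,332 + $2,829 + $1,990 = $6,151
Ending inventory: 95 @ $8 + 160 @ $12 + 77 @ $10 = $3,450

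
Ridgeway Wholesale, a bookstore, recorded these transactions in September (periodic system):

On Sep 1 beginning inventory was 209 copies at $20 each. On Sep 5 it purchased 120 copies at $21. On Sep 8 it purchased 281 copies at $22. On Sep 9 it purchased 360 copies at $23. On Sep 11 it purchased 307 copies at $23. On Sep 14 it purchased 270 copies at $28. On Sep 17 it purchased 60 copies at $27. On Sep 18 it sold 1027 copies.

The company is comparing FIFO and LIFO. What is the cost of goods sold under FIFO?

FIFO COGS: 209 @ $20 + 120 @ $21 + 281 @ $22 + 360 @ $23 + 57 @ $23 = $22,473
LIFO COGS: 60 @ $27 + 270 @ $28 + 307 @ $23 + 360 @ $23 + 30 @ $22 = $25,181

COGS = $22,473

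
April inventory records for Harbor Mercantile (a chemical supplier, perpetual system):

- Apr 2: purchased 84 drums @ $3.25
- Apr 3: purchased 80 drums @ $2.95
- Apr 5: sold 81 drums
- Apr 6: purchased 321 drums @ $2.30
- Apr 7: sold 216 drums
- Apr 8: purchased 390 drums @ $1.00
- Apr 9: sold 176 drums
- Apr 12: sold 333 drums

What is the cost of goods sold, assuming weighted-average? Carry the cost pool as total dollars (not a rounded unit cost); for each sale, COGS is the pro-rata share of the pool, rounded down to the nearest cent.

COGS = $1,535.41

After Apr 2: 84 on hand, pool $273.00 (≈ $3.2500 each)
After Apr 3: 164 on hand, pool $509.00 (≈ $3.1037 each)
Apr 5, sell 81: 81/164 × $509.00 → $251.39
After Apr 6: 404 on hand, pool $995.91 (≈ $2.4651 each)
Apr 7, sell 216: 216/404 × $995.91 → $532.46
After Apr 8: 578 on hand, pool $853.45 (≈ $1.4766 each)
Apr 9, sell 176: 176/578 × $853.45 → $259.87
Apr 12, sell 333: 333/402 × $593.58 → $491.69
Total COGS = $251.39 + $532.46 + $259.87 + $491.69 = $1,535.41
Ending inventory (cost pool remaining) = $101.89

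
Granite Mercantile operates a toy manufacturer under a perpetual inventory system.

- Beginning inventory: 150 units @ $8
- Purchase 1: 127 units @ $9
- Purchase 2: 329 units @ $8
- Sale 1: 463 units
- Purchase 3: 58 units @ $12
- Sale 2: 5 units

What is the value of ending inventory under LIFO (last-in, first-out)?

Sale 1 (463) [LIFO — newest first]: 329 @ $8 + 127 @ $9 + 7 @ $8 = $3,831
Sale 2 (5) [LIFO — newest first]: 5 @ $12 = $60
Total COGS = $3,831 + $60 = $3,891
Ending inventory: 143 @ $8 + 53 @ $12 = $1,780
Check: goods available $5,671 = COGS $3,891 + ending $1,780

Ending inventory = $1,780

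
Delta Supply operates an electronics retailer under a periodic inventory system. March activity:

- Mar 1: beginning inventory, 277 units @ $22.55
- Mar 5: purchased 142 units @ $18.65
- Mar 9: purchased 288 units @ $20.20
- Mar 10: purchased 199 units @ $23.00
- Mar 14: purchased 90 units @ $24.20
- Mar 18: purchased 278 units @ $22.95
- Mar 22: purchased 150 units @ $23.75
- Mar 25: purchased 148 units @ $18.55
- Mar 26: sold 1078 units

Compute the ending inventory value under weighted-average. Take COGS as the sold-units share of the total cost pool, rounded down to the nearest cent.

Ending inventory = $10,733.27

Mar 26, sell 1078: 1078/1572 × $34,155.25 → $23,421.98
Ending inventory (cost pool remaining) = $10,733.27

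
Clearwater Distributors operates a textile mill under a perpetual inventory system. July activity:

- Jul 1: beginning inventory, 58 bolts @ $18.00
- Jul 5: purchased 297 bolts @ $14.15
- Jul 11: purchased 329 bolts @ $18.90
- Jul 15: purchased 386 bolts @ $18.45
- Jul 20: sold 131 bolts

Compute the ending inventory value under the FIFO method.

Jul 20, 131 sold [FIFO — oldest first]: 58 @ $18.00 + 73 @ $14.15 = $2,076.95
Ending inventory: 224 @ $14.15 + 329 @ $18.90 + 386 @ $18.45 = $16,509.40
Check: goods available $18,586.35 = COGS $2,076.95 + ending $16,509.40

Ending inventory = $16,509.40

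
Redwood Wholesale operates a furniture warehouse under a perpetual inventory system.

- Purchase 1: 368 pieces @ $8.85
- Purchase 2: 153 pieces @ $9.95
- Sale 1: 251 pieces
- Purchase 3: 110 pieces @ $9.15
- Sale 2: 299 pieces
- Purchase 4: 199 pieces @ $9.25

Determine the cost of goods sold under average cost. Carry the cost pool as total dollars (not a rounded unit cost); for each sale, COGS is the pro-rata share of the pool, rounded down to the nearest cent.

COGS = $5,043.17

After Purchase 1: 368 on hand, pool $3,256.80 (≈ $8.8500 each)
After Purchase 2: 521 on hand, pool $4,779.15 (≈ $9.1730 each)
Sale 1, sell 251: 251/521 × $4,779.15 → $2,302.43
After Purchase 3: 380 on hand, pool $3,483.22 (≈ $9.1664 each)
Sale 2, sell 299: 299/380 × $3,483.22 → $2,740.74
After Purchase 4: 280 on hand, pool $2,583.23 (≈ $9.2258 each)
Total COGS = $2,302.43 + $2,740.74 = $5,043.17
Ending inventory (cost pool remaining) = $2,583.23
Check: goods available $7,626.40 = COGS $5,043.17 + ending $2,583.23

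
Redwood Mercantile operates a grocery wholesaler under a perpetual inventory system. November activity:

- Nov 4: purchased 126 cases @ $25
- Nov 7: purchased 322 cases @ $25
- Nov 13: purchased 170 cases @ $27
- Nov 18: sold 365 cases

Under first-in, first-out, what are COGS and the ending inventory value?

Nov 18, 365 sold [FIFO — oldest first]: 126 @ $25 + 239 @ $25 = $9,125
Ending inventory: 83 @ $25 + 170 @ $27 = $6,665

COGS = $9,125; ending inventory = $6,665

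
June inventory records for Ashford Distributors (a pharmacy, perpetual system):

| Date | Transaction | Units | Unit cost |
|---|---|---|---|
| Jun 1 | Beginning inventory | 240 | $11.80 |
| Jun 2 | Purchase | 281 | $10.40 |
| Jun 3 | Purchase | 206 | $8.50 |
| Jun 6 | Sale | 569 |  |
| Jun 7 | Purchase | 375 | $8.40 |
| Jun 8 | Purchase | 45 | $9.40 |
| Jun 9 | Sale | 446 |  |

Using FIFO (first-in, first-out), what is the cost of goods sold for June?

Jun 6, 569 sold [FIFO — oldest first]: 240 @ $11.80 + 281 @ $10.40 + 48 @ $8.50 = $6,162.40
Jun 9, 446 sold [FIFO — oldest first]: 158 @ $8.50 + 288 @ $8.40 = $3,762.20
Total COGS = $6,162.40 + $3,762.20 = $9,924.60
Ending inventory: 87 @ $8.40 + 45 @ $9.40 = $1,153.80

COGS = $9,924.60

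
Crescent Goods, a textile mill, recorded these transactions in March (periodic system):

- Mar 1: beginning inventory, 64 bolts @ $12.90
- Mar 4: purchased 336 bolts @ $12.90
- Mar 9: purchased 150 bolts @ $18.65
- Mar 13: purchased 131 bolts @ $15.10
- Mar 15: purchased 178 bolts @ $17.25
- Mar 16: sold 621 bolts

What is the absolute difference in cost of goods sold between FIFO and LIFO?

FIFO COGS: 64 @ $12.90 + 336 @ $12.90 + 150 @ $18.65 + 71 @ $15.10 = $9,029.60
LIFO COGS: 178 @ $17.25 + 131 @ $15.10 + 150 @ $18.65 + 162 @ $12.90 = $9,935.90
Difference = |$9,029.60 − $9,935.90| = $906.30

$906.30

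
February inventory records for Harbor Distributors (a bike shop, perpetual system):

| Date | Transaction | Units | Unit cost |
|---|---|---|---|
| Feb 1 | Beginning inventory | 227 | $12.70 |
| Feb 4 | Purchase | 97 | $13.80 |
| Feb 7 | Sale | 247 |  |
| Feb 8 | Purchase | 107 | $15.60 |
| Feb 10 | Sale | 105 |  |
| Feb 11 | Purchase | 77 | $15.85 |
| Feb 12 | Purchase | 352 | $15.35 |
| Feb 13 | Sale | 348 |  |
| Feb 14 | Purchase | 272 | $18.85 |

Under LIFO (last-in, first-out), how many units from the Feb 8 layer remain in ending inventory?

2

Feb 7, 247 sold [LIFO — newest first]: 97 @ $13.80 + 150 @ $12.70 = $3,243.60
Feb 10, 105 sold [LIFO — newest first]: 105 @ $15.60 = $1,638.00
Feb 13, 348 sold [LIFO — newest first]: 348 @ $15.35 = $5,341.80
Total COGS = $3,243.60 + $1,638.00 + $5,341.80 = $10,223.40
Ending inventory: 77 @ $12.70 + 2 @ $15.60 + 77 @ $15.85 + 4 @ $15.35 + 272 @ $18.85 = $7,418.15
Check: goods available $17,641.55 = COGS $10,223.40 + ending $7,418.15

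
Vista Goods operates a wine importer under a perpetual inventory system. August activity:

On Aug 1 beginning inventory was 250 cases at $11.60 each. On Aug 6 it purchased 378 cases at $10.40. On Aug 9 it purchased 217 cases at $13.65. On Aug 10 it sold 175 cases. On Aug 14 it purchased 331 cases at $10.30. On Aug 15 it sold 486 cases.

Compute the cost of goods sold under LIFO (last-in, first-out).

COGS = $7,546.55

Aug 10, 175 sold [LIFO — newest first]: 175 @ $13.65 = $2,388.75
Aug 15, 486 sold [LIFO — newest first]: 331 @ $10.30 + 42 @ $13.65 + 113 @ $10.40 = $5,157.80
Total COGS = $2,388.75 + $5,157.80 = $7,546.55
Ending inventory: 250 @ $11.60 + 265 @ $10.40 = $5,656.00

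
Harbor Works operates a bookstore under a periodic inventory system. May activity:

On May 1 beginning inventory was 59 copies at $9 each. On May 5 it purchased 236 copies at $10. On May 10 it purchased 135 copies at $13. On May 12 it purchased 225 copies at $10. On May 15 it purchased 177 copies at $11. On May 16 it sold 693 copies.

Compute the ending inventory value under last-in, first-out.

Ending inventory = $1,331

May 16, 693 sold [LIFO — newest first]: 177 @ $11 + 225 @ $10 + 135 @ $13 + 156 @ $10 = $7,512
Ending inventory: 59 @ $9 + 80 @ $10 = $1,331
Check: goods available $8,843 = COGS $7,512 + ending $1,331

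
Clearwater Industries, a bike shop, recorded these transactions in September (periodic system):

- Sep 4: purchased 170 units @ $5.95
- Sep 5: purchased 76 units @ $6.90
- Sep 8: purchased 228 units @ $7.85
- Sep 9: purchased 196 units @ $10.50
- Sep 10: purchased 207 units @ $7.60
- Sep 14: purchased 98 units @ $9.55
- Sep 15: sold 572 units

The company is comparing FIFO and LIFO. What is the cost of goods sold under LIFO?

FIFO COGS: 170 @ $5.95 + 76 @ $6.90 + 228 @ $7.85 + 98 @ $10.50 = $4,354.70
LIFO COGS: 98 @ $9.55 + 207 @ $7.60 + 196 @ $10.50 + 71 @ $7.85 = $5,124.45

COGS = $5,124.45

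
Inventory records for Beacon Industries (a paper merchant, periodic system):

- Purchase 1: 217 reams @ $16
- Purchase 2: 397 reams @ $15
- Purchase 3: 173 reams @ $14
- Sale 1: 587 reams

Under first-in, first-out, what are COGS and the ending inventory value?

COGS = $9,022; ending inventory = $2,827

Sale 1 (587) [FIFO — oldest first]: 217 @ $16 + 370 @ $15 = $9,022
Ending inventory: 27 @ $15 + 173 @ $14 = $2,827
Check: goods available $11,849 = COGS $9,022 + ending $2,827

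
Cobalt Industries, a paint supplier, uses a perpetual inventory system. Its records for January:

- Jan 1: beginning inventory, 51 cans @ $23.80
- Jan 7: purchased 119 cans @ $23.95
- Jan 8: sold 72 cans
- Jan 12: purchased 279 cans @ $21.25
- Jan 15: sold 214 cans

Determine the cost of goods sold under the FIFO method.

Jan 8, 72 sold [FIFO — oldest first]: 51 @ $23.80 + 21 @ $23.95 = $1,716.75
Jan 15, 214 sold [FIFO — oldest first]: 98 @ $23.95 + 116 @ $21.25 = $4,812.10
Total COGS = $1,716.75 + $4,812.10 = $6,528.85
Ending inventory: 163 @ $21.25 = $3,463.75

COGS = $6,528.85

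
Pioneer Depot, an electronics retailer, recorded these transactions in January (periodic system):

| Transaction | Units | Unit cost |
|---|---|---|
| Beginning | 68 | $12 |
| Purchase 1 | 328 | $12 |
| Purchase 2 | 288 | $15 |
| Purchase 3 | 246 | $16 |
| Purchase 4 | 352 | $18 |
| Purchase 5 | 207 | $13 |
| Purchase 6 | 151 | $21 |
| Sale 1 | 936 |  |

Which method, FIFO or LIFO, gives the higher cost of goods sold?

LIFO

FIFO COGS: 68 @ $12 + 328 @ $12 + 288 @ $15 + 246 @ $16 + 6 @ $18 = $13,116
LIFO COGS: 151 @ $21 + 207 @ $13 + 352 @ $18 + 226 @ $16 = $15,814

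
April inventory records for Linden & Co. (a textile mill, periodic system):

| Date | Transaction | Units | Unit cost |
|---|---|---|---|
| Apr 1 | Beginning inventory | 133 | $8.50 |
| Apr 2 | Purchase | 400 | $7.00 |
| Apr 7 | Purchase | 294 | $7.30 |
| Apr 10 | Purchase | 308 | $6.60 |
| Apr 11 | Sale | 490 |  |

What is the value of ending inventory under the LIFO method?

Ending inventory = $4,748.10

Apr 11, 490 sold [LIFO — newest first]: 308 @ $6.60 + 182 @ $7.30 = $3,361.40
Ending inventory: 133 @ $8.50 + 400 @ $7.00 + 112 @ $7.30 = $4,748.10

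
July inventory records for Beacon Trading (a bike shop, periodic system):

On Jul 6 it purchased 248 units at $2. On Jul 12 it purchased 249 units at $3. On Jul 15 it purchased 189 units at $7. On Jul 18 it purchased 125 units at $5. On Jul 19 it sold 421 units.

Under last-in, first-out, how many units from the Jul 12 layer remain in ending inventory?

Jul 19, 421 sold [LIFO — newest first]: 125 @ $5 + 189 @ $7 + 107 @ $3 = $2,269
Ending inventory: 248 @ $2 + 142 @ $3 = $922
Check: goods available $3,191 = COGS $2,269 + ending $922

142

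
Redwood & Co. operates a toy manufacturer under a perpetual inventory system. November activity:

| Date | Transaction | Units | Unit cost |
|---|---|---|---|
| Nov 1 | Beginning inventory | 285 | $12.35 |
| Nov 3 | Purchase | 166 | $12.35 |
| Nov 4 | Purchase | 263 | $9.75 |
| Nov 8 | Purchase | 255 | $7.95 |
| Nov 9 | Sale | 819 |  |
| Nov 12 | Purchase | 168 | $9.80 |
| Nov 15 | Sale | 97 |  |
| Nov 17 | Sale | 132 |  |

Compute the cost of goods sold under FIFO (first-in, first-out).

Nov 9, 819 sold [FIFO — oldest first]: 285 @ $12.35 + 166 @ $12.35 + 263 @ $9.75 + 105 @ $7.95 = $8,968.85
Nov 15, 97 sold [FIFO — oldest first]: 97 @ $7.95 = $771.15
Nov 17, 132 sold [FIFO — oldest first]: 53 @ $7.95 + 79 @ $9.80 = $1,195.55
Total COGS = $8,968.85 + $771.15 + $1,195.55 = $10,935.55
Ending inventory: 89 @ $9.80 = $872.20
Check: goods available $11,807.75 = COGS $10,935.55 + ending $872.20

COGS = $10,935.55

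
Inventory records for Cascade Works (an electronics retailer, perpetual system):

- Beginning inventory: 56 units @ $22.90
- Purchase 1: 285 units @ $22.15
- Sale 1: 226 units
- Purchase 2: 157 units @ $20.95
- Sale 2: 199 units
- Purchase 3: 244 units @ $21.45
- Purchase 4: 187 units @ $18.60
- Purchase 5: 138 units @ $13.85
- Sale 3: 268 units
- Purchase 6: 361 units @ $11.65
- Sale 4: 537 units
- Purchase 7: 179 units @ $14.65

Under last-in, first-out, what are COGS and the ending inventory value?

Sale 1 (226) [LIFO — newest first]: 226 @ $22.15 = $5,005.90
Sale 2 (199) [LIFO — newest first]: 157 @ $20.95 + 42 @ $22.15 = $4,219.45
Sale 3 (268) [LIFO — newest first]: 138 @ $13.85 + 130 @ $18.60 = $4,329.30
Sale 4 (537) [LIFO — newest first]: 361 @ $11.65 + 57 @ $18.60 + 119 @ $21.45 = $7,818.40
Total COGS = $5,005.90 + $4,219.45 + $4,329.30 + $7,818.40 = $21,373.05
Ending inventory: 56 @ $22.90 + 17 @ $22.15 + 125 @ $21.45 + 179 @ $14.65 = $6,962.55

COGS = $21,373.05; ending inventory = $6,962.55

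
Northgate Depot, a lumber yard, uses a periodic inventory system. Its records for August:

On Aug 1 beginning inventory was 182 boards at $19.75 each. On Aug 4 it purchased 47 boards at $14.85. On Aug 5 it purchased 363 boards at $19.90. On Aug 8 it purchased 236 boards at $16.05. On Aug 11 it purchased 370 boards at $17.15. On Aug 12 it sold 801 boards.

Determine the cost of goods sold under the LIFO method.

Aug 12, 801 sold [LIFO — newest first]: 370 @ $17.15 + 236 @ $16.05 + 195 @ $19.90 = $14,013.80
Ending inventory: 182 @ $19.75 + 47 @ $14.85 + 168 @ $19.90 = $7,635.65

COGS = $14,013.80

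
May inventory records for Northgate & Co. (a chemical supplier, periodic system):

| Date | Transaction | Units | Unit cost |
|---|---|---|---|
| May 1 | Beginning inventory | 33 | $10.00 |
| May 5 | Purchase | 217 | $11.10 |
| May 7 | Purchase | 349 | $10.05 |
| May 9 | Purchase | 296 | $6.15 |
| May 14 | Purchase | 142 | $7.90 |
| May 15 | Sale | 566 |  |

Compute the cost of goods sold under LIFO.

COGS = $4,228.60

May 15, 566 sold [LIFO — newest first]: 142 @ $7.90 + 296 @ $6.15 + 128 @ $10.05 = $4,228.60
Ending inventory: 33 @ $10.00 + 217 @ $11.10 + 221 @ $10.05 = $4,959.75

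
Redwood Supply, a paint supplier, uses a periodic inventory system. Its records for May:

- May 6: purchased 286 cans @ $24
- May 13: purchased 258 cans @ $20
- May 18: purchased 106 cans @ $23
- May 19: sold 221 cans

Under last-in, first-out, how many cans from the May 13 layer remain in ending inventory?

143

May 19, 221 sold [LIFO — newest first]: 106 @ $23 + 115 @ $20 = $4,738
Ending inventory: 286 @ $24 + 143 @ $20 = $9,724
Check: goods available $14,462 = COGS $4,738 + ending $9,724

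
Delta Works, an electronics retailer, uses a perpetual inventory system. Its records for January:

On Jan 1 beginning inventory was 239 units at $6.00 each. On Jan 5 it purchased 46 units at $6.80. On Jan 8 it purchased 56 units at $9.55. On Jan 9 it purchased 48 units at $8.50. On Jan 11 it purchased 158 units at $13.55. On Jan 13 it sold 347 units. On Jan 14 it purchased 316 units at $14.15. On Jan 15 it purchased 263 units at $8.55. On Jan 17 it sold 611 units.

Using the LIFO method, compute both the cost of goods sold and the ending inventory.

COGS = $10,542.55; ending inventory = $1,008.00

Jan 13, 347 sold [LIFO — newest first]: 158 @ $13.55 + 48 @ $8.50 + 56 @ $9.55 + 46 @ $6.80 + 39 @ $6.00 = $3,630.50
Jan 17, 611 sold [LIFO — newest first]: 263 @ $8.55 + 316 @ $14.15 + 32 @ $6.00 = $6,912.05
Total COGS = $3,630.50 + $6,912.05 = $10,542.55
Ending inventory: 168 @ $6.00 = $1,008.00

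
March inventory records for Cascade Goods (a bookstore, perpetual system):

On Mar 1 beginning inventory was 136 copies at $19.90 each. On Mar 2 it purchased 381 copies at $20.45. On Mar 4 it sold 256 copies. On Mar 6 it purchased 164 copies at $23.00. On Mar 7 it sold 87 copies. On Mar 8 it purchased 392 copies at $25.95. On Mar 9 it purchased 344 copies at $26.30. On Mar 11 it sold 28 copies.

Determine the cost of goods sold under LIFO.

Mar 4, 256 sold [LIFO — newest first]: 256 @ $20.45 = $5,235.20
Mar 7, 87 sold [LIFO — newest first]: 87 @ $23.00 = $2,001.00
Mar 11, 28 sold [LIFO — newest first]: 28 @ $26.30 = $736.40
Total COGS = $5,235.20 + $2,001.00 + $736.40 = $7,972.60
Ending inventory: 136 @ $19.90 + 125 @ $20.45 + 77 @ $23.00 + 392 @ $25.95 + 316 @ $26.30 = $25,516.85

COGS = $7,972.60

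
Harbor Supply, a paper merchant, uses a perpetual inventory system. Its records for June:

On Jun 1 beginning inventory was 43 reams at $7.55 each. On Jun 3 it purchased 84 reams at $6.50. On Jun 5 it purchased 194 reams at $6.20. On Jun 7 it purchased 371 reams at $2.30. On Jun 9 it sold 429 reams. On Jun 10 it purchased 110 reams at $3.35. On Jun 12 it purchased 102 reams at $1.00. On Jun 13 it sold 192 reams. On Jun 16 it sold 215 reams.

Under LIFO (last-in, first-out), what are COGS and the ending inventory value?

Jun 9, 429 sold [LIFO — newest first]: 371 @ $2.30 + 58 @ $6.20 = $1,212.90
Jun 13, 192 sold [LIFO — newest first]: 102 @ $1.00 + 90 @ $3.35 = $403.50
Jun 16, 215 sold [LIFO — newest first]: 20 @ $3.35 + 136 @ $6.20 + 59 @ $6.50 = $1,293.70
Total COGS = $1,212.90 + $403.50 + $1,293.70 = $2,910.10
Ending inventory: 43 @ $7.55 + 25 @ $6.50 = $487.15

COGS = $2,910.10; ending inventory = $487.15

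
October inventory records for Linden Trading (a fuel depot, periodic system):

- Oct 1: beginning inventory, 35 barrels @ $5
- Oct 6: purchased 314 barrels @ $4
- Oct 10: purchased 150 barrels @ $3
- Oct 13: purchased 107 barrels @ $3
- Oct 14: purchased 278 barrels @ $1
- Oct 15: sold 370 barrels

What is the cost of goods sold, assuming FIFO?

COGS = $1,494

Oct 15, 370 sold [FIFO — oldest first]: 35 @ $5 + 314 @ $4 + 21 @ $3 = $1,494
Ending inventory: 129 @ $3 + 107 @ $3 + 278 @ $1 = $986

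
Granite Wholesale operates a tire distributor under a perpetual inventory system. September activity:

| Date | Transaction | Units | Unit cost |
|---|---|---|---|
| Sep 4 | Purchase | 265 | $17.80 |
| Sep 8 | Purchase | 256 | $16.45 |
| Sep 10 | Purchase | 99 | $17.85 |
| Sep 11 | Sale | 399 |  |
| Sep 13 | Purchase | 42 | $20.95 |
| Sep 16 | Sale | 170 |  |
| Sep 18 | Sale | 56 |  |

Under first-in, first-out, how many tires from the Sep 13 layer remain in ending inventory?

37

Sep 11, 399 sold [FIFO — oldest first]: 265 @ $17.80 + 134 @ $16.45 = $6,921.30
Sep 16, 170 sold [FIFO — oldest first]: 122 @ $16.45 + 48 @ $17.85 = $2,863.70
Sep 18, 56 sold [FIFO — oldest first]: 51 @ $17.85 + 5 @ $20.95 = $1,015.10
Total COGS = $6,921.30 + $2,863.70 + $1,015.10 = $10,800.10
Ending inventory: 37 @ $20.95 = $775.15
Check: goods available $11,575.25 = COGS $10,800.10 + ending $775.15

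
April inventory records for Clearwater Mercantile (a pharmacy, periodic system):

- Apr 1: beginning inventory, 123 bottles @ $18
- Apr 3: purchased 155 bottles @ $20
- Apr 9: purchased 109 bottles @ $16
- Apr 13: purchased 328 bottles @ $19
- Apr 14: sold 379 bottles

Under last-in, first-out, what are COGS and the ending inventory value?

Apr 14, 379 sold [LIFO — newest first]: 328 @ $19 + 51 @ $16 = $7,048
Ending inventory: 123 @ $18 + 155 @ $20 + 58 @ $16 = $6,242

COGS = $7,048; ending inventory = $6,242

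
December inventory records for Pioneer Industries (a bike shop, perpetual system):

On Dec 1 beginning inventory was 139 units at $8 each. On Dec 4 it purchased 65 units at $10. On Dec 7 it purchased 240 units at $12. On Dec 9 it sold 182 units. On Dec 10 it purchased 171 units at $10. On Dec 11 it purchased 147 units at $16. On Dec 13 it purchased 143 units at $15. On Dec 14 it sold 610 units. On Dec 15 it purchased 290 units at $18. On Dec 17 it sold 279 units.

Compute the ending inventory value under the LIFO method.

Dec 9, 182 sold [LIFO — newest first]: 182 @ $12 = $2,184
Dec 14, 610 sold [LIFO — newest first]: 143 @ $15 + 147 @ $16 + 171 @ $10 + 58 @ $12 + 65 @ $10 + 26 @ $8 = $7,761
Dec 17, 279 sold [LIFO — newest first]: 279 @ $18 = $5,022
Total COGS = $2,184 + $7,761 + $5,022 = $14,967
Ending inventory: 113 @ $8 + 11 @ $18 = $1,102

Ending inventory = $1,102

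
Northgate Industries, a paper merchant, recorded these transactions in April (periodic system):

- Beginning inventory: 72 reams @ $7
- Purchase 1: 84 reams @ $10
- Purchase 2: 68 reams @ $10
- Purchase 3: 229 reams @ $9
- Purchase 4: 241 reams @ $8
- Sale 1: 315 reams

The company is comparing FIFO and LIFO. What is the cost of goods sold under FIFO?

COGS = $2,843

FIFO COGS: 72 @ $7 + 84 @ $10 + 68 @ $10 + 91 @ $9 = $2,843
LIFO COGS: 241 @ $8 + 74 @ $9 = $2,594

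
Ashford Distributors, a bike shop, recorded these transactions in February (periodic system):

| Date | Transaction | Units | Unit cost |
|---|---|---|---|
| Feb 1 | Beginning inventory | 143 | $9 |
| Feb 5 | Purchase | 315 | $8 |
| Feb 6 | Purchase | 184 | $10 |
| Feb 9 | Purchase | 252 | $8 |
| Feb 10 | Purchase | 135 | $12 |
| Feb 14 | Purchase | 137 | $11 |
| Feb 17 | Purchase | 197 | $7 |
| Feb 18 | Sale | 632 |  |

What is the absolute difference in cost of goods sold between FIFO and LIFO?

FIFO COGS: 143 @ $9 + 315 @ $8 + 174 @ $10 = $5,547
LIFO COGS: 197 @ $7 + 137 @ $11 + 135 @ $12 + 163 @ $8 = $5,810
Difference = |$5,547 − $5,810| = $263

$263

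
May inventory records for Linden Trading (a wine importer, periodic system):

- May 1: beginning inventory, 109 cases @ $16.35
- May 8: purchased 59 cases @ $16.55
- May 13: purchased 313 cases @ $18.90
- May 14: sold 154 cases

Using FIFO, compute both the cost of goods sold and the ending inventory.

May 14, 154 sold [FIFO — oldest first]: 109 @ $16.35 + 45 @ $16.55 = $2,526.90
Ending inventory: 14 @ $16.55 + 313 @ $18.90 = $6,147.40
Check: goods available $8,674.30 = COGS $2,526.90 + ending $6,147.40

COGS = $2,526.90; ending inventory = $6,147.40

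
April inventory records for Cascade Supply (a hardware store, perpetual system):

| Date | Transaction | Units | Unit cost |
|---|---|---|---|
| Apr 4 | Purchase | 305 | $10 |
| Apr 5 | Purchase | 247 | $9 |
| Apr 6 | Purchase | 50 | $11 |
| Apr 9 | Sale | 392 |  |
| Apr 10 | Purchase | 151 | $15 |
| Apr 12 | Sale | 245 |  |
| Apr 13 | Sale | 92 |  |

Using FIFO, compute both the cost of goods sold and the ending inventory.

Apr 9, 392 sold [FIFO — oldest first]: 305 @ $10 + 87 @ $9 = $3,833
Apr 12, 245 sold [FIFO — oldest first]: 160 @ $9 + 50 @ $11 + 35 @ $15 = $2,515
Apr 13, 92 sold [FIFO — oldest first]: 92 @ $15 = $1,380
Total COGS = $3,833 + $2,515 + $1,380 = $7,728
Ending inventory: 24 @ $15 = $360

COGS = $7,728; ending inventory = $360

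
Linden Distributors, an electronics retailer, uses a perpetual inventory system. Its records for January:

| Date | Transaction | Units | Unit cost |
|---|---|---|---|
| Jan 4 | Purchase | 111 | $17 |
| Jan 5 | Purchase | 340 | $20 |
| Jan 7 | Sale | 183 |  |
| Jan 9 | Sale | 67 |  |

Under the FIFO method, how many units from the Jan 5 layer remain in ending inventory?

Jan 7, 183 sold [FIFO — oldest first]: 111 @ $17 + 72 @ $20 = $3,327
Jan 9, 67 sold [FIFO — oldest first]: 67 @ $20 = $1,340
Total COGS = $3,327 + $1,340 = $4,667
Ending inventory: 201 @ $20 = $4,020
Check: goods available $8,687 = COGS $4,667 + ending $4,020

201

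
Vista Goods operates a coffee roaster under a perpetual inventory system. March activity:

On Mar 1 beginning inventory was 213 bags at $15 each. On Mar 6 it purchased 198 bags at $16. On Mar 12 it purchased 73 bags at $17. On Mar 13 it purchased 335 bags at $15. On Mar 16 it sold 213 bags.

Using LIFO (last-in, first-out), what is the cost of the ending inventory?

Mar 16, 213 sold [LIFO — newest first]: 213 @ $15 = $3,195
Ending inventory: 213 @ $15 + 198 @ $16 + 73 @ $17 + 122 @ $15 = $9,434

Ending inventory = $9,434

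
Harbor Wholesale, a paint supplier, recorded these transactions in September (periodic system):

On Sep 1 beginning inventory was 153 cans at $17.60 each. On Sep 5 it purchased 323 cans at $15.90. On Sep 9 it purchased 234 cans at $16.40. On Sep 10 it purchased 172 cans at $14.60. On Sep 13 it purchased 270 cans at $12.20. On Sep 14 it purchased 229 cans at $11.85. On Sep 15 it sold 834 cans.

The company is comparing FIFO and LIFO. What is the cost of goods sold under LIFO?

COGS = $11,192.05

FIFO COGS: 153 @ $17.60 + 323 @ $15.90 + 234 @ $16.40 + 124 @ $14.60 = $13,476.50
LIFO COGS: 229 @ $11.85 + 270 @ $12.20 + 172 @ $14.60 + 163 @ $16.40 = $11,192.05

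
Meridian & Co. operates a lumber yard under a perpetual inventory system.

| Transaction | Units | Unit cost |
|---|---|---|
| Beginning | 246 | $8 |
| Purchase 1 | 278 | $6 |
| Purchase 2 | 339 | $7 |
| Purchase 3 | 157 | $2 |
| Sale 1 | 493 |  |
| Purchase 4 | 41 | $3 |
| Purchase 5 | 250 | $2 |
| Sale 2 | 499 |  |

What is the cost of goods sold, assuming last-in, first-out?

COGS = $4,540

Sale 1 (493) [LIFO — newest first]: 157 @ $2 + 336 @ $7 = $2,666
Sale 2 (499) [LIFO — newest first]: 250 @ $2 + 41 @ $3 + 3 @ $7 + 205 @ $6 = $1,874
Total COGS = $2,666 + $1,874 = $4,540
Ending inventory: 246 @ $8 + 73 @ $6 = $2,406
Check: goods available $6,946 = COGS $4,540 + ending $2,406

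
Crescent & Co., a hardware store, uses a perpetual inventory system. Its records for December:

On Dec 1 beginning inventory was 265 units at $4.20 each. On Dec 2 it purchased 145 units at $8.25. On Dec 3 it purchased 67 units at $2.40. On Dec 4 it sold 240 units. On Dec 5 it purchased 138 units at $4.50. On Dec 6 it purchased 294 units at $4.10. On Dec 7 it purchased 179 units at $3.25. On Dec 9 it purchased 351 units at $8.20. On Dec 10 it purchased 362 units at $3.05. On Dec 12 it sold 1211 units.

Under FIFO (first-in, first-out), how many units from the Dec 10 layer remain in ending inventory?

Dec 4, 240 sold [FIFO — oldest first]: 240 @ $4.20 = $1,008.00
Dec 12, 1211 sold [FIFO — oldest first]: 25 @ $4.20 + 145 @ $8.25 + 67 @ $2.40 + 138 @ $4.50 + 294 @ $4.10 + 179 @ $3.25 + 351 @ $8.20 + 12 @ $3.05 = $6,785.00
Total COGS = $1,008.00 + $6,785.00 = $7,793.00
Ending inventory: 350 @ $3.05 = $1,067.50

350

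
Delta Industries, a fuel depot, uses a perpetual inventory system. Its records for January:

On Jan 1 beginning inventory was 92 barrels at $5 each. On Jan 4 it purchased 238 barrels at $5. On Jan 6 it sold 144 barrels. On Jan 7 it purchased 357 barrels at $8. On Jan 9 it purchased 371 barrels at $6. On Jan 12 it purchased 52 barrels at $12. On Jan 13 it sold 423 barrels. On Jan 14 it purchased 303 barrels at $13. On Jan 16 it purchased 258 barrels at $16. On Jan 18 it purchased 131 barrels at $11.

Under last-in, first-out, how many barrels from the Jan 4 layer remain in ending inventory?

94

Jan 6, 144 sold [LIFO — newest first]: 144 @ $5 = $720
Jan 13, 423 sold [LIFO — newest first]: 52 @ $12 + 371 @ $6 = $2,850
Total COGS = $720 + $2,850 = $3,570
Ending inventory: 92 @ $5 + 94 @ $5 + 357 @ $8 + 303 @ $13 + 258 @ $16 + 131 @ $11 = $13,294
Check: goods available $16,864 = COGS $3,570 + ending $13,294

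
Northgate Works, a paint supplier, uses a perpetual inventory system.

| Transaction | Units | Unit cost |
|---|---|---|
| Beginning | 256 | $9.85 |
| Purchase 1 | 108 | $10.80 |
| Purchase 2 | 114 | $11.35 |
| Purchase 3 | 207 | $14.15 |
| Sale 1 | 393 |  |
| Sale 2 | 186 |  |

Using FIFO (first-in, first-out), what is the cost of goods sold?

Sale 1 (393) [FIFO — oldest first]: 256 @ $9.85 + 108 @ $10.80 + 29 @ $11.35 = $4,017.15
Sale 2 (186) [FIFO — oldest first]: 85 @ $11.35 + 101 @ $14.15 = $2,393.90
Total COGS = $4,017.15 + $2,393.90 = $6,411.05
Ending inventory: 106 @ $14.15 = $1,499.90

COGS = $6,411.05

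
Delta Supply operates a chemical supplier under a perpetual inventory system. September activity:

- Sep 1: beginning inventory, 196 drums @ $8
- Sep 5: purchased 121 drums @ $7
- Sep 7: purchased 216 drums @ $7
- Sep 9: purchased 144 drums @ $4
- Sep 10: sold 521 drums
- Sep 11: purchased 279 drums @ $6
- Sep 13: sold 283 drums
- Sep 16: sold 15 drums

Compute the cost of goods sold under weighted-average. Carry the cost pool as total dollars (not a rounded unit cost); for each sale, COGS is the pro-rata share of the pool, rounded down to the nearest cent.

COGS = $5,322.99

After Sep 1: 196 on hand, pool $1,568.00 (≈ $8.0000 each)
After Sep 5: 317 on hand, pool $2,415.00 (≈ $7.6183 each)
After Sep 7: 533 on hand, pool $3,927.00 (≈ $7.3677 each)
After Sep 9: 677 on hand, pool $4,503.00 (≈ $6.6514 each)
Sep 10, sell 521: 521/677 × $4,503.00 → $3,465.38
After Sep 11: 435 on hand, pool $2,711.62 (≈ $6.2336 each)
Sep 13, sell 283: 283/435 × $2,711.62 → $1,764.11
Sep 16, sell 15: 15/152 × $947.51 → $93.50
Total COGS = $3,465.38 + $1,764.11 + $93.50 = $5,322.99
Ending inventory (cost pool remaining) = $854.01
Check: goods available $6,177.00 = COGS $5,322.99 + ending $854.01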